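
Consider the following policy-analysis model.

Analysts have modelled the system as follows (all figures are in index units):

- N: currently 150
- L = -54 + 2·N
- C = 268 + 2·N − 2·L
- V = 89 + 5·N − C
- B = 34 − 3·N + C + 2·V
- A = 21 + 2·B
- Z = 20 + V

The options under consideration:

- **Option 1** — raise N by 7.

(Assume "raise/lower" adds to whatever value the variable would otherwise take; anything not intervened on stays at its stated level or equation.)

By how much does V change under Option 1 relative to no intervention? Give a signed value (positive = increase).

Baseline:
  N = 150
  L = -54 + 2·150 = 246
  C = 268 + 2·150 − 2·246 = 76
  V = 89 + 5·150 − 76 = 763
Option 1 (N + 7):
  N = 150 + 7 = 157
  L = -54 + 2·157 = 260
  C = 268 + 2·157 − 2·260 = 62
  V = 89 + 5·157 − 62 = 812
Change in V: 812 − 763 = 49

49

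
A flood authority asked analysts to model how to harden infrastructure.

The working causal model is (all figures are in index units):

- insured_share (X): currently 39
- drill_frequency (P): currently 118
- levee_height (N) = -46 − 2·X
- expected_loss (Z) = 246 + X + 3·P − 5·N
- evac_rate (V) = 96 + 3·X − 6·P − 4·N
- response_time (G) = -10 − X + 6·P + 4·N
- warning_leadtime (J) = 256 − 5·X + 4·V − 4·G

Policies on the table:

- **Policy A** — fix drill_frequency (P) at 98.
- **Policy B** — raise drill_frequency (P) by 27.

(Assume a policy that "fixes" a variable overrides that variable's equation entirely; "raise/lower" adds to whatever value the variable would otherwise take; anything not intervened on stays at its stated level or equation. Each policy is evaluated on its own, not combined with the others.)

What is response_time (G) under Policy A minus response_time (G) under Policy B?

Policy A (P := 98):
  X = 39
  P = 98
  N = -46 − 2·39 = -124
  G = -10 − 39 + 6·98 + 4·(-124) = 43
Policy B (P + 27):
  X = 39
  P = 118 + 27 = 145
  N = -46 − 2·39 = -124
  G = -10 − 39 + 6·145 + 4·(-124) = 325
G: 43 − 325 = -282

-282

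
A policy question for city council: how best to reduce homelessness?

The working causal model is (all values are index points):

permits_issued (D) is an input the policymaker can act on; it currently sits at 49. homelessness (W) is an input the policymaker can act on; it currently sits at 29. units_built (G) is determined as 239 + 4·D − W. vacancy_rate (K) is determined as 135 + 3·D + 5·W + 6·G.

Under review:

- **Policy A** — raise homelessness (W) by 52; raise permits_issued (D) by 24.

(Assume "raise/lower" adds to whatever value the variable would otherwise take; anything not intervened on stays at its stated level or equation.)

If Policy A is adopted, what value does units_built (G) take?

450

Policy A (W + 52, D + 24):
  D = 49 + 24 = 73
  W = 29 + 52 = 81
  G = 239 + 4·73 − 81 = 450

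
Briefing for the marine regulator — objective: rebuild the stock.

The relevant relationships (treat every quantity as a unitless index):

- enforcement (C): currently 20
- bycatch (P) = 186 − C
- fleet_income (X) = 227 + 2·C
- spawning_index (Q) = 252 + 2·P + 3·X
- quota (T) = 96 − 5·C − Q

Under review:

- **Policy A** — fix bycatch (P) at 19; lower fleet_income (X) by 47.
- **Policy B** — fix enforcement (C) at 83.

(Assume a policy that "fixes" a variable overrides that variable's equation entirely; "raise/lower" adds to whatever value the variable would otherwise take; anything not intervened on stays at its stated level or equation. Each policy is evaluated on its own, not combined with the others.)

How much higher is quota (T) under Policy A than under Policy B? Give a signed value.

1002

Policy A (P := 19, X − 47):
  C = 20
  P = 19
  X = 227 + 2·20 (−47 from intervention) = 220
  Q = 252 + 2·19 + 3·220 = 950
  T = 96 − 5·20 − 950 = -954
Policy B (C := 83):
  C = 83
  P = 186 − 83 = 103
  X = 227 + 2·83 = 393
  Q = 252 + 2·103 + 3·393 = 1637
  T = 96 − 5·83 − 1637 = -1956
T: -954 − (-1956) = 1002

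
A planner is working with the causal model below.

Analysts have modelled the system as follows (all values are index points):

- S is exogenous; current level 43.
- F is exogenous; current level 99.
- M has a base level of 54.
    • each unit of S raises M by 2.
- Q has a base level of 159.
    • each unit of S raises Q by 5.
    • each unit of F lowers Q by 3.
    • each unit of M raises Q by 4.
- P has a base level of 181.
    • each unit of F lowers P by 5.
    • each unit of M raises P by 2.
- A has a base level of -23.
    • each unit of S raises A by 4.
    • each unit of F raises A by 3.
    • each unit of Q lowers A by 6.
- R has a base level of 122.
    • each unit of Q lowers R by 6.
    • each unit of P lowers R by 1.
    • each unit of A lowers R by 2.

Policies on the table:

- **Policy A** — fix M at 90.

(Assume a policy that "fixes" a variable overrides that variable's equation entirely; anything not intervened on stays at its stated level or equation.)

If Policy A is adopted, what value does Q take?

437

Policy A (M := 90):
  S = 43
  F = 99
  M = 90
  Q = 159 + 5·43 − 3·99 + 4·90 = 437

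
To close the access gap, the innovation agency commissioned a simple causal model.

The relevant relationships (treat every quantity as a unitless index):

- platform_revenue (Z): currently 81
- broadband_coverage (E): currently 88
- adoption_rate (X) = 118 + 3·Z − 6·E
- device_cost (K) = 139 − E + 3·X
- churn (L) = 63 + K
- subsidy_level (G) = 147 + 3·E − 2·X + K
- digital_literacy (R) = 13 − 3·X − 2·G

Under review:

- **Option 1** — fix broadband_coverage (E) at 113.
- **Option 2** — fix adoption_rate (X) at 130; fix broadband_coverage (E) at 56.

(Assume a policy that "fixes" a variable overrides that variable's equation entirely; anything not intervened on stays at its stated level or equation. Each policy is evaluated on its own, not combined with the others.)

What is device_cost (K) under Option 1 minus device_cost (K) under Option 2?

Option 1 (E := 113):
  Z = 81
  E = 113
  X = 118 + 3·81 − 6·113 = -317
  K = 139 − 113 + 3·(-317) = -925
Option 2 (X := 130, E := 56):
  Z = 81
  E = 56
  X = 130
  K = 139 − 56 + 3·130 = 473
K: -925 − 473 = -1398

-1398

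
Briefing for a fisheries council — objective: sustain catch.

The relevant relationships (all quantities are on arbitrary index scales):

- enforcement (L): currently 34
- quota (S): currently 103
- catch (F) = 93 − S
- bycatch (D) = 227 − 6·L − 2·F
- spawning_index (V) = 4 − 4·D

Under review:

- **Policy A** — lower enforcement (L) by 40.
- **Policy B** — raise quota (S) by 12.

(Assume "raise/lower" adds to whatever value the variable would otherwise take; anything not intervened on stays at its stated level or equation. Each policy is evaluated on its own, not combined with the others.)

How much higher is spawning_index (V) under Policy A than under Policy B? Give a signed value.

-864

Policy A (L − 40):
  L = 34 − 40 = -6
  S = 103
  F = 93 − 103 = -10
  D = 227 − 6·(-6) − 2·(-10) = 283
  V = 4 − 4·283 = -1128
Policy B (S + 12):
  L = 34
  S = 103 + 12 = 115
  F = 93 − 115 = -22
  D = 227 − 6·34 − 2·(-22) = 67
  V = 4 − 4·67 = -264
V: -1128 − (-264) = -864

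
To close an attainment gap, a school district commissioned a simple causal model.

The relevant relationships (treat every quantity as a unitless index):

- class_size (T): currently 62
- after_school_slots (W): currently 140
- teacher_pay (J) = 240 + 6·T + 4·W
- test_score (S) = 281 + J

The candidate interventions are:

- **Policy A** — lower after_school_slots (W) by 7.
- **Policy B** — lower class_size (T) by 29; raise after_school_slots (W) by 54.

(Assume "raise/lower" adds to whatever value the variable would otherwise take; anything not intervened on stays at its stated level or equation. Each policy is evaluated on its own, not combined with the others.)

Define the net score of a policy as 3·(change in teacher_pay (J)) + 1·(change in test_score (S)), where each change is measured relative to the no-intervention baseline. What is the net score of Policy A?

Baseline:
  T = 62
  W = 140
  J = 240 + 6·62 + 4·140 = 1172
  S = 281 + 1172 = 1453
Policy A (W − 7):
  T = 62
  W = 140 − 7 = 133
  J = 240 + 6·62 + 4·133 = 1144
  S = 281 + 1144 = 1425
ΔJ = 1144 − 1172 = -28; ΔS = 1425 − 1453 = -28
Score = 3·(-28) + 1·(-28) = -112

-112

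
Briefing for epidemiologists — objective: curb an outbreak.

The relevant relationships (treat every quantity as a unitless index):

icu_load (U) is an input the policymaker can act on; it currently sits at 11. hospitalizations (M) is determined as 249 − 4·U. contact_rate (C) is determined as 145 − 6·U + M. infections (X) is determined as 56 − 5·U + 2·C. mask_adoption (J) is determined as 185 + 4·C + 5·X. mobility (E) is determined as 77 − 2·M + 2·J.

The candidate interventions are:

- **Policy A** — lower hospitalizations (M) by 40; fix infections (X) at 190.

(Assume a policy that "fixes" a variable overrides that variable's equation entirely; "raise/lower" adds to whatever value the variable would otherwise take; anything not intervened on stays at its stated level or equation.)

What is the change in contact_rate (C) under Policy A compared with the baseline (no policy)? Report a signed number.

-40

Baseline:
  U = 11
  M = 249 − 4·11 = 205
  C = 145 − 6·11 + 205 = 284
Policy A (M − 40, X := 190):
  U = 11
  M = 249 − 4·11 (−40 from intervention) = 165
  C = 145 − 6·11 + 165 = 244
Change in C: 244 − 284 = -40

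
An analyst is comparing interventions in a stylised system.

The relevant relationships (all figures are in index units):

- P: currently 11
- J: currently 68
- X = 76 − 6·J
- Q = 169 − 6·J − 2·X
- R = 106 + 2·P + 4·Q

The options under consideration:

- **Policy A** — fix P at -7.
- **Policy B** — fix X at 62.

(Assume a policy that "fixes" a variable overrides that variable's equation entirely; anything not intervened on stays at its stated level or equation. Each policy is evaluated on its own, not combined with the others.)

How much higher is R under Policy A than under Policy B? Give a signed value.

Policy A (P := -7):
  P = -7
  J = 68
  X = 76 − 6·68 = -332
  Q = 169 − 6·68 − 2·(-332) = 425
  R = 106 + 2·(-7) + 4·425 = 1792
Policy B (X := 62):
  P = 11
  J = 68
  X = 62
  Q = 169 − 6·68 − 2·62 = -363
  R = 106 + 2·11 + 4·(-363) = -1324
R: 1792 − (-1324) = 3116

3116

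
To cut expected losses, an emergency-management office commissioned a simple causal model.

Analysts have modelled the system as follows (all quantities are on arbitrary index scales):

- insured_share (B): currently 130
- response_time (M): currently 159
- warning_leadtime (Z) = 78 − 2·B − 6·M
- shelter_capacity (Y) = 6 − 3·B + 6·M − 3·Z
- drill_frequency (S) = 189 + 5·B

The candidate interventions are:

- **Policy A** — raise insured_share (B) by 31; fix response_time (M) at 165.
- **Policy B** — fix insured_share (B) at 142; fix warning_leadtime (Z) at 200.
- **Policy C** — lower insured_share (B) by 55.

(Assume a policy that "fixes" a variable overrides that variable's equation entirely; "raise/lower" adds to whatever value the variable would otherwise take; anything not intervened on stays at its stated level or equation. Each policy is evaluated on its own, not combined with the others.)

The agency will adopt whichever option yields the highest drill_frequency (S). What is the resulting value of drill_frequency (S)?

Policy A (B + 31, M := 165):
  B = 130 + 31 = 161
  S = 189 + 5·161 = 994
Policy B (B := 142, Z := 200):
  B = 142
  S = 189 + 5·142 = 899
Policy C (B − 55):
  B = 130 − 55 = 75
  S = 189 + 5·75 = 564
Comparing — Policy A: S=994, Policy B: S=899, Policy C: S=564. Highest is 994 (Policy A).

994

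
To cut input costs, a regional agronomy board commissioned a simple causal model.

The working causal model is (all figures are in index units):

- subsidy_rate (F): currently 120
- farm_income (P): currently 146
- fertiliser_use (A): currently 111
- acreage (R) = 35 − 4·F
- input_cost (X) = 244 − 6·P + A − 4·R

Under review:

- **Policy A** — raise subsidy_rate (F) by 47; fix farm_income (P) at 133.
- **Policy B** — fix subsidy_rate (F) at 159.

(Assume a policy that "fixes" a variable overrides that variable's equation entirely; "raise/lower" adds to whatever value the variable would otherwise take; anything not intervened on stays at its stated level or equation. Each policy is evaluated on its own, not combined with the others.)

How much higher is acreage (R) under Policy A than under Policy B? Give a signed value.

-32

Policy A (F + 47, P := 133):
  F = 120 + 47 = 167
  R = 35 − 4·167 = -633
Policy B (F := 159):
  F = 159
  R = 35 − 4·159 = -601
R: -633 − (-601) = -32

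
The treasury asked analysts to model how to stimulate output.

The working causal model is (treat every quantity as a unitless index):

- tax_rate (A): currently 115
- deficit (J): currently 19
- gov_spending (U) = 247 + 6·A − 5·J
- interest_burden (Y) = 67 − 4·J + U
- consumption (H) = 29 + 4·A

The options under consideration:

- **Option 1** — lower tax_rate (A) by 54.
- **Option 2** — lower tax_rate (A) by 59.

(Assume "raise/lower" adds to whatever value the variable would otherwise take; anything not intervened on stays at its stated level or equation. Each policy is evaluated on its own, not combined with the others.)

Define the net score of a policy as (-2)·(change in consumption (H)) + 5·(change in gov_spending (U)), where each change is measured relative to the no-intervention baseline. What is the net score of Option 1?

-1188

Baseline:
  A = 115
  J = 19
  U = 247 + 6·115 − 5·19 = 842
  H = 29 + 4·115 = 489
Option 1 (A − 54):
  A = 115 − 54 = 61
  J = 19
  U = 247 + 6·61 − 5·19 = 518
  H = 29 + 4·61 = 273
ΔH = 273 − 489 = -216; ΔU = 518 − 842 = -324
Score = (-2)·(-216) + 5·(-324) = -1188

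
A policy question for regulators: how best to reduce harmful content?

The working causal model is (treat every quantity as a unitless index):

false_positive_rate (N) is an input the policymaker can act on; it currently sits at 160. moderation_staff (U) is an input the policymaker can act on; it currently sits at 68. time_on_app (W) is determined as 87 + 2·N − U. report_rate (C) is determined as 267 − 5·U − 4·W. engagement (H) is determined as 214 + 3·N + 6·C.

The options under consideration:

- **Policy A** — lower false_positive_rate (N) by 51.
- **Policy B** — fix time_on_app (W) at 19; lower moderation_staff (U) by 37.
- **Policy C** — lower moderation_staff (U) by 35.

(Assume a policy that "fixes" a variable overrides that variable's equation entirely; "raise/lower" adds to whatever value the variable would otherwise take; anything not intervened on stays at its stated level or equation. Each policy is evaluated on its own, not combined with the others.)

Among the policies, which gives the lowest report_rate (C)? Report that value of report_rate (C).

-1394

Policy A (N − 51):
  N = 160 − 51 = 109
  U = 68
  W = 87 + 2·109 − 68 = 237
  C = 267 − 5·68 − 4·237 = -1021
Policy B (W := 19, U − 37):
  N = 160
  U = 68 − 37 = 31
  W = 19
  C = 267 − 5·31 − 4·19 = 36
Policy C (U − 35):
  N = 160
  U = 68 − 35 = 33
  W = 87 + 2·160 − 33 = 374
  C = 267 − 5·33 − 4·374 = -1394
Comparing — Policy A: C=-1021, Policy B: C=36, Policy C: C=-1394. Lowest is -1394 (Policy C).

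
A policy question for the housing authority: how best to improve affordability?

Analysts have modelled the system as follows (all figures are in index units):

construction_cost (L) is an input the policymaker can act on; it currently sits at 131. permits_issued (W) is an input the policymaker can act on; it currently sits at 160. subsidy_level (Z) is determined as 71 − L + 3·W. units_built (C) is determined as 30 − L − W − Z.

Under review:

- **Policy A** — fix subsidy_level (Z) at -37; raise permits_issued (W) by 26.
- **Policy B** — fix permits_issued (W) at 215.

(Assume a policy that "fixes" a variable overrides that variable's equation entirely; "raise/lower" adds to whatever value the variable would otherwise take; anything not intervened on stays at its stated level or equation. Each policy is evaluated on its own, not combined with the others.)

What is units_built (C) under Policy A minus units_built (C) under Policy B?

Policy A (Z := -37, W + 26):
  L = 131
  W = 160 + 26 = 186
  Z = -37
  C = 30 − 131 − 186 − (-37) = -250
Policy B (W := 215):
  L = 131
  W = 215
  Z = 71 − 131 + 3·215 = 585
  C = 30 − 131 − 215 − 585 = -901
C: -250 − (-901) = 651

651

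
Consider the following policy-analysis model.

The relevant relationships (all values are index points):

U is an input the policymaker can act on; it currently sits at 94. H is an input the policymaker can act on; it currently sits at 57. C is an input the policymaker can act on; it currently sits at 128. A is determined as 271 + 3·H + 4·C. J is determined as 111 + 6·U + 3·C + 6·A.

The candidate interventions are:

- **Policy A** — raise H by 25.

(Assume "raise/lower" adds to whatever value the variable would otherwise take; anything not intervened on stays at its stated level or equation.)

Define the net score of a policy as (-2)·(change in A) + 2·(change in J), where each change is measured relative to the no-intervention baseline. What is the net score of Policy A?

750

Baseline:
  U = 94
  H = 57
  C = 128
  A = 271 + 3·57 + 4·128 = 954
  J = 111 + 6·94 + 3·128 + 6·954 = 6783
Policy A (H + 25):
  U = 94
  H = 57 + 25 = 82
  C = 128
  A = 271 + 3·82 + 4·128 = 1029
  J = 111 + 6·94 + 3·128 + 6·1029 = 7233
ΔA = 1029 − 954 = 75; ΔJ = 7233 − 6783 = 450
Score = (-2)·75 + 2·450 = 750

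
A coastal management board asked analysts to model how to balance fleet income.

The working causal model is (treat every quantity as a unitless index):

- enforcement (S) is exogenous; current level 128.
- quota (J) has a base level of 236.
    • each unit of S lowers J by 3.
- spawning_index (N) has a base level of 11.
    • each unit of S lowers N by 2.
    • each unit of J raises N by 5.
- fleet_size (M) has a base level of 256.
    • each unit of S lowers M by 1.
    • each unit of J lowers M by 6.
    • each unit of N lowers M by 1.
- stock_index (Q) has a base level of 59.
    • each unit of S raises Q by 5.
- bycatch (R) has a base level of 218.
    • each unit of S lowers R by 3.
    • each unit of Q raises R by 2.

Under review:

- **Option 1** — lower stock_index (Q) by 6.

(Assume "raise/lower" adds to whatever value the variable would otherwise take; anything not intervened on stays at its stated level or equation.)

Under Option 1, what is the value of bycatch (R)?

Option 1 (Q − 6):
  S = 128
  Q = 59 + 5·128 (−6 from intervention) = 693
  R = 218 − 3·128 + 2·693 = 1220

1220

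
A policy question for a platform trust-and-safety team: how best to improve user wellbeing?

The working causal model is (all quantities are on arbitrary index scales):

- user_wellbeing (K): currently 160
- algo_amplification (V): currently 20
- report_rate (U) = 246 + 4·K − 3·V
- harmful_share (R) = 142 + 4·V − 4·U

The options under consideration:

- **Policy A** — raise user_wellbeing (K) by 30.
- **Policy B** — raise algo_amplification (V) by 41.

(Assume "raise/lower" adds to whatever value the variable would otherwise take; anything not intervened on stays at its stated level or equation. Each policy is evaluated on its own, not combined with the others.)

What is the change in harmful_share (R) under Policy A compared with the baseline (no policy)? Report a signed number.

-480

Baseline:
  K = 160
  V = 20
  U = 246 + 4·160 − 3·20 = 826
  R = 142 + 4·20 − 4·826 = -3082
Policy A (K + 30):
  K = 160 + 30 = 190
  V = 20
  U = 246 + 4·190 − 3·20 = 946
  R = 142 + 4·20 − 4·946 = -3562
Change in R: -3562 − (-3082) = -480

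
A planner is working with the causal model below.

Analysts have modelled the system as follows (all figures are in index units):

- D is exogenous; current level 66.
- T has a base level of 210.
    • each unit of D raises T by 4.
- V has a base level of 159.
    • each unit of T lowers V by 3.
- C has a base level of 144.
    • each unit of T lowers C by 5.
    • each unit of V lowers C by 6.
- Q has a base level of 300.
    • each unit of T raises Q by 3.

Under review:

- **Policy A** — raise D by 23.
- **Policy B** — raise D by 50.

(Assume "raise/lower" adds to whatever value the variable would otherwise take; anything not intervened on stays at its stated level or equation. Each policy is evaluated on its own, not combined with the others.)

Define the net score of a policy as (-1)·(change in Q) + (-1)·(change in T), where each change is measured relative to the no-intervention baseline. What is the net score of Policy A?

Baseline:
  D = 66
  T = 210 + 4·66 = 474
  Q = 300 + 3·474 = 1722
Policy A (D + 23):
  D = 66 + 23 = 89
  T = 210 + 4·89 = 566
  Q = 300 + 3·566 = 1998
ΔQ = 1998 − 1722 = 276; ΔT = 566 − 474 = 92
Score = (-1)·276 + (-1)·92 = -368

-368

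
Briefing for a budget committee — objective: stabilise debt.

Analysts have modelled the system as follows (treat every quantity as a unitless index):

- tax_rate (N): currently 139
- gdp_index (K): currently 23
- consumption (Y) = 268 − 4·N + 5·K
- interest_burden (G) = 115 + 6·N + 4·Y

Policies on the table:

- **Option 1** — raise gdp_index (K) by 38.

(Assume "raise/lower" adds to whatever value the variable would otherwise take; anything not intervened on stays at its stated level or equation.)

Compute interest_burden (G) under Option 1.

1017

Option 1 (K + 38):
  N = 139
  K = 23 + 38 = 61
  Y = 268 − 4·139 + 5·61 = 17
  G = 115 + 6·139 + 4·17 = 1017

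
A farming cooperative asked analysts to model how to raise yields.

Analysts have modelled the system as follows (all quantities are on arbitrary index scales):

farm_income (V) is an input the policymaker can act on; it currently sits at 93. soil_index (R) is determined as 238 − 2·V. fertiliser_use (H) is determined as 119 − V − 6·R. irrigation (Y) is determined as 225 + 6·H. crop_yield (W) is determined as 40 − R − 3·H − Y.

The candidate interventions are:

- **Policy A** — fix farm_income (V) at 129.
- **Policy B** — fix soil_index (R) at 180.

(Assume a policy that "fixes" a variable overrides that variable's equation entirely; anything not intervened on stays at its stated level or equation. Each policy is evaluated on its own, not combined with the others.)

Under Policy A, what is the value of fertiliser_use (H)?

110

Policy A (V := 129):
  V = 129
  R = 238 − 2·129 = -20
  H = 119 − 129 − 6·(-20) = 110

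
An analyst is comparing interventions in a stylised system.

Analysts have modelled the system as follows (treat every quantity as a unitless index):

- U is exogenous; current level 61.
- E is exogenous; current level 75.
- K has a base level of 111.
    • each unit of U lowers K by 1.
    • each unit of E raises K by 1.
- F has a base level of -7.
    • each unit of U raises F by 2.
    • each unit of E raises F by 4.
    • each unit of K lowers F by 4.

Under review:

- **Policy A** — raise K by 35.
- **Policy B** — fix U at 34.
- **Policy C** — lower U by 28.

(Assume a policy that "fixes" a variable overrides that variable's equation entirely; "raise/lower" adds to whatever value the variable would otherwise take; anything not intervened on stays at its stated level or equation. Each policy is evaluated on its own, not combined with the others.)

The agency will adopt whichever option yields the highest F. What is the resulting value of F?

-225

Policy A (K + 35):
  U = 61
  E = 75
  K = 111 − 61 + 75 (+35 from intervention) = 160
  F = -7 + 2·61 + 4·75 − 4·160 = -225
Policy B (U := 34):
  U = 34
  E = 75
  K = 111 − 34 + 75 = 152
  F = -7 + 2·34 + 4·75 − 4·152 = -247
Policy C (U − 28):
  U = 61 − 28 = 33
  E = 75
  K = 111 − 33 + 75 = 153
  F = -7 + 2·33 + 4·75 − 4·153 = -253
Comparing — Policy A: F=-225, Policy B: F=-247, Policy C: F=-253. Highest is -225 (Policy A).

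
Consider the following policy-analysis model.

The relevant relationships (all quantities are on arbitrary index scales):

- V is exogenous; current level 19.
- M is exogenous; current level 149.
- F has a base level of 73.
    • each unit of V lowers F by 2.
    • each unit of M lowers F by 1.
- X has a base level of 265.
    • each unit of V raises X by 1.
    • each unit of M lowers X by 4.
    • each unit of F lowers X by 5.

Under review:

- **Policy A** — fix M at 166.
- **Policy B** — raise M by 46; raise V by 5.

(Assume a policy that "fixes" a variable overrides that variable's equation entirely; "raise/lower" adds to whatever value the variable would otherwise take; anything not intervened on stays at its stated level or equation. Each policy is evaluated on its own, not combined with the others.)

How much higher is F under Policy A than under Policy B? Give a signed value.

39

Policy A (M := 166):
  V = 19
  M = 166
  F = 73 − 2·19 − 166 = -131
Policy B (M + 46, V + 5):
  V = 19 + 5 = 24
  M = 149 + 46 = 195
  F = 73 − 2·24 − 195 = -170
F: -131 − (-170) = 39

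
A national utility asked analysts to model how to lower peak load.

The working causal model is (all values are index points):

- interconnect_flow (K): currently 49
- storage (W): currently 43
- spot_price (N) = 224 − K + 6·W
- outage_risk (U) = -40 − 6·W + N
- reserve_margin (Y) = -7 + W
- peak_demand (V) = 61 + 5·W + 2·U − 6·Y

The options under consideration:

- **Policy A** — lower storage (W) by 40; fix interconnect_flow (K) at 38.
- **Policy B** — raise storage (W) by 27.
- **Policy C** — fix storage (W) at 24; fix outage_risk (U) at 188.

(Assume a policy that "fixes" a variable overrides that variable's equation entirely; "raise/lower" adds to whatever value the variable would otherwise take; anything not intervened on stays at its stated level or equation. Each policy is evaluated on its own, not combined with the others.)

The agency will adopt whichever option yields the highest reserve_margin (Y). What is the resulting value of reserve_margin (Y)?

63

Policy A (W − 40, K := 38):
  W = 43 − 40 = 3
  Y = -7 + 3 = -4
Policy B (W + 27):
  W = 43 + 27 = 70
  Y = -7 + 70 = 63
Policy C (W := 24, U := 188):
  W = 24
  Y = -7 + 24 = 17
Comparing — Policy A: Y=-4, Policy B: Y=63, Policy C: Y=17. Highest is 63 (Policy B).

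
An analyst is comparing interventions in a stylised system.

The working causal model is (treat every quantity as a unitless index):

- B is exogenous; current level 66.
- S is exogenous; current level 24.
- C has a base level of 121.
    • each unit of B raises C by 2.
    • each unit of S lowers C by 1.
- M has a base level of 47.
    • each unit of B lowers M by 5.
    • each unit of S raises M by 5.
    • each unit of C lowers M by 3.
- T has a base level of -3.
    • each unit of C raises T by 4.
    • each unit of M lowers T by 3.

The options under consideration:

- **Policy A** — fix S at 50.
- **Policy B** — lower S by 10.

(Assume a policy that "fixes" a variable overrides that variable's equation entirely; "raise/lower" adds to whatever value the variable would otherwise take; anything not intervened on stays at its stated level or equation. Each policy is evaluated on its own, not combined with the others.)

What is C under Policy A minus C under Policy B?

Policy A (S := 50):
  B = 66
  S = 50
  C = 121 + 2·66 − 50 = 203
Policy B (S − 10):
  B = 66
  S = 24 − 10 = 14
  C = 121 + 2·66 − 14 = 239
C: 203 − 239 = -36

-36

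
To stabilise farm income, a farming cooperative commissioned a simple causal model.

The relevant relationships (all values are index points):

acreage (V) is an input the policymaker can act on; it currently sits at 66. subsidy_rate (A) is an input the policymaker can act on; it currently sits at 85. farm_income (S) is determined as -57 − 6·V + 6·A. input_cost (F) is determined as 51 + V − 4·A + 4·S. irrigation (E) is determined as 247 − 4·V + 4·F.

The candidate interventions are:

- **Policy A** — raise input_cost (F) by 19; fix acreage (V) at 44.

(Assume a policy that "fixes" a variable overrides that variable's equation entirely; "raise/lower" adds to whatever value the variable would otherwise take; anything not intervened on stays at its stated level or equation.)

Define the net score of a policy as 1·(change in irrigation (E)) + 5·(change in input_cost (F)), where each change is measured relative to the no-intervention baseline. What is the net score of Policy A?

Baseline:
  V = 66
  A = 85
  S = -57 − 6·66 + 6·85 = 57
  F = 51 + 66 − 4·85 + 4·57 = 5
  E = 247 − 4·66 + 4·5 = 3
Policy A (F + 19, V := 44):
  V = 44
  A = 85
  S = -57 − 6·44 + 6·85 = 189
  F = 51 + 44 − 4·85 + 4·189 (+19 from intervention) = 530
  E = 247 − 4·44 + 4·530 = 2191
ΔE = 2191 − 3 = 2188; ΔF = 530 − 5 = 525
Score = 1·2188 + 5·525 = 4813

4813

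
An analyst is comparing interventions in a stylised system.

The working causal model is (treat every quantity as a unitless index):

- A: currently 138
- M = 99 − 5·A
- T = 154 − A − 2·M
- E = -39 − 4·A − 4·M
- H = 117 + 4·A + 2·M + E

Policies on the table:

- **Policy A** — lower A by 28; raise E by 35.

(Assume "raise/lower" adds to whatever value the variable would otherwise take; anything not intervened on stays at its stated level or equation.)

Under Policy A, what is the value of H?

1015

Policy A (A − 28, E + 35):
  A = 138 − 28 = 110
  M = 99 − 5·110 = -451
  E = -39 − 4·110 − 4·(-451) (+35 from intervention) = 1360
  H = 117 + 4·110 + 2·(-451) + 1360 = 1015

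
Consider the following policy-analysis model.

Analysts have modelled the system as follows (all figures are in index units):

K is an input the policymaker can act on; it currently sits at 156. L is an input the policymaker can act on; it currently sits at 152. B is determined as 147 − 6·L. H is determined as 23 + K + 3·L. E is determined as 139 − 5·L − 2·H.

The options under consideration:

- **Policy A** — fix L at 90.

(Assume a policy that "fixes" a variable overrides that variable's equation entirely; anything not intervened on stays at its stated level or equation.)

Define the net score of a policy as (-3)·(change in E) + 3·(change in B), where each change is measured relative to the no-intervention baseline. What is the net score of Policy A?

Baseline:
  K = 156
  L = 152
  B = 147 − 6·152 = -765
  H = 23 + 156 + 3·152 = 635
  E = 139 − 5·152 − 2·635 = -1891
Policy A (L := 90):
  K = 156
  L = 90
  B = 147 − 6·90 = -393
  H = 23 + 156 + 3·90 = 449
  E = 139 − 5·90 − 2·449 = -1209
ΔE = -1209 − (-1891) = 682; ΔB = -393 − (-765) = 372
Score = (-3)·682 + 3·372 = -930

-930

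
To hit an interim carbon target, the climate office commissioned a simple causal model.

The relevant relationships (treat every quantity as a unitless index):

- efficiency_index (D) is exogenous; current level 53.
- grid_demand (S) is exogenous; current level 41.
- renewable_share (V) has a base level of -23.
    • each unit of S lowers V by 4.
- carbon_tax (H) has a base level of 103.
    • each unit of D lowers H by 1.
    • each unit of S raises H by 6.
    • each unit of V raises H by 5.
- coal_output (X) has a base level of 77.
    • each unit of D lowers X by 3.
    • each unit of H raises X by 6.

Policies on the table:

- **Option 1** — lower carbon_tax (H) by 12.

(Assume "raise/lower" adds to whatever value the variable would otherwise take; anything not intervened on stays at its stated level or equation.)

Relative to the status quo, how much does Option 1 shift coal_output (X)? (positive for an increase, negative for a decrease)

-72

Baseline:
  D = 53
  S = 41
  V = -23 − 4·41 = -187
  H = 103 − 53 + 6·41 + 5·(-187) = -639
  X = 77 − 3·53 + 6·(-639) = -3916
Option 1 (H − 12):
  D = 53
  S = 41
  V = -23 − 4·41 = -187
  H = 103 − 53 + 6·41 + 5·(-187) (−12 from intervention) = -651
  X = 77 − 3·53 + 6·(-651) = -3988
Change in X: -3988 − (-3916) = -72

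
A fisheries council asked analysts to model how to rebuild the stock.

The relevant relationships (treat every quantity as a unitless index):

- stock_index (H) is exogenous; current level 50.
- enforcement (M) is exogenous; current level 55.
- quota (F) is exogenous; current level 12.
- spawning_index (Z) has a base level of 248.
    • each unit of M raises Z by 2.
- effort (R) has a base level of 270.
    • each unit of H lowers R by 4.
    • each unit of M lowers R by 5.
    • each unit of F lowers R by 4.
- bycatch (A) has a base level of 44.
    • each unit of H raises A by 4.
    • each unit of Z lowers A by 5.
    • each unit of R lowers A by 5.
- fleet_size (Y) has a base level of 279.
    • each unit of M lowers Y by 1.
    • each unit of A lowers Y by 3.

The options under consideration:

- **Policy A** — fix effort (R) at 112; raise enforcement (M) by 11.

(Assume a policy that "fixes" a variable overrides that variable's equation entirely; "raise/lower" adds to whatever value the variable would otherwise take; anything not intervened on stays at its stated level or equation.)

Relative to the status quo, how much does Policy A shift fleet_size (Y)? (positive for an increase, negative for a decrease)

5794

Baseline:
  H = 50
  M = 55
  F = 12
  Z = 248 + 2·55 = 358
  R = 270 − 4·50 − 5·55 − 4·12 = -253
  A = 44 + 4·50 − 5·358 − 5·(-253) = -281
  Y = 279 − 55 − 3·(-281) = 1067
Policy A (R := 112, M + 11):
  H = 50
  M = 55 + 11 = 66
  F = 12
  Z = 248 + 2·66 = 380
  R = 112
  A = 44 + 4·50 − 5·380 − 5·112 = -2216
  Y = 279 − 66 − 3·(-2216) = 6861
Change in Y: 6861 − 1067 = 5794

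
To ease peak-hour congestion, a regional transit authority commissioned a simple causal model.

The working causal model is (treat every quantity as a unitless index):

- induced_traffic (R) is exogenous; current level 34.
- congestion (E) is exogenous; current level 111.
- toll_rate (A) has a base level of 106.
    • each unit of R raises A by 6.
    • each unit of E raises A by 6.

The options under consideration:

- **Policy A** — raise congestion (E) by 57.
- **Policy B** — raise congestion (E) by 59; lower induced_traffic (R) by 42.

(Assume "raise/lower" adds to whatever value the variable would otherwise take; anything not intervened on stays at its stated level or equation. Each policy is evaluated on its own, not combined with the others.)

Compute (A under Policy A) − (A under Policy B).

240

Policy A (E + 57):
  R = 34
  E = 111 + 57 = 168
  A = 106 + 6·34 + 6·168 = 1318
Policy B (E + 59, R − 42):
  R = 34 − 42 = -8
  E = 111 + 59 = 170
  A = 106 + 6·(-8) + 6·170 = 1078
A: 1318 − 1078 = 240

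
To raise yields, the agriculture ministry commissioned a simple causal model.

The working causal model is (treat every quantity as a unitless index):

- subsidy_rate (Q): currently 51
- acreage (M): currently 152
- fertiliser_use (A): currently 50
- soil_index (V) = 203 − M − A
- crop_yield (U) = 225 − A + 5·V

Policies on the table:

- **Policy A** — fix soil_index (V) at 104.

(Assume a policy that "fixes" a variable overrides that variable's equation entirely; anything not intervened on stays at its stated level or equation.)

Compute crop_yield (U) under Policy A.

695

Policy A (V := 104):
  M = 152
  A = 50
  V = 104
  U = 225 − 50 + 5·104 = 695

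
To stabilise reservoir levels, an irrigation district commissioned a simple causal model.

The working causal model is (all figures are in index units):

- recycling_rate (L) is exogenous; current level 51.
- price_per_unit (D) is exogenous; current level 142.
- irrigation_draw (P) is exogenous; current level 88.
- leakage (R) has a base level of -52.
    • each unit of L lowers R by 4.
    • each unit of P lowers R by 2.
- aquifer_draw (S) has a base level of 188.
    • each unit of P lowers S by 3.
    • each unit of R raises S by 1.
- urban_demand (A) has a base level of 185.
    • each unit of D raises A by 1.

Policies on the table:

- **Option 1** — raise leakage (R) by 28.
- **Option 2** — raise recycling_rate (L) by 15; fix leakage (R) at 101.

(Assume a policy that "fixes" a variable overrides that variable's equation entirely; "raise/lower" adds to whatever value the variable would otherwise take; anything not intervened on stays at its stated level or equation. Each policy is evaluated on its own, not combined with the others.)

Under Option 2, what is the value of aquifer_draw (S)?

25

Option 2 (L + 15, R := 101):
  L = 51 + 15 = 66
  P = 88
  R = 101
  S = 188 − 3·88 + 101 = 25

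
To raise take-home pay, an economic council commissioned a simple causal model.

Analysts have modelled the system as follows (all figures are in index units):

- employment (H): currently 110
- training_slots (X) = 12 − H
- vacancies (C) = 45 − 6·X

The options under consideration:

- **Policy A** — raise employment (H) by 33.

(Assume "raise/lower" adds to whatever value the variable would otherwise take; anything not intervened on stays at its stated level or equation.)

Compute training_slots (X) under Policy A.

-131

Policy A (H + 33):
  H = 110 + 33 = 143
  X = 12 − 143 = -131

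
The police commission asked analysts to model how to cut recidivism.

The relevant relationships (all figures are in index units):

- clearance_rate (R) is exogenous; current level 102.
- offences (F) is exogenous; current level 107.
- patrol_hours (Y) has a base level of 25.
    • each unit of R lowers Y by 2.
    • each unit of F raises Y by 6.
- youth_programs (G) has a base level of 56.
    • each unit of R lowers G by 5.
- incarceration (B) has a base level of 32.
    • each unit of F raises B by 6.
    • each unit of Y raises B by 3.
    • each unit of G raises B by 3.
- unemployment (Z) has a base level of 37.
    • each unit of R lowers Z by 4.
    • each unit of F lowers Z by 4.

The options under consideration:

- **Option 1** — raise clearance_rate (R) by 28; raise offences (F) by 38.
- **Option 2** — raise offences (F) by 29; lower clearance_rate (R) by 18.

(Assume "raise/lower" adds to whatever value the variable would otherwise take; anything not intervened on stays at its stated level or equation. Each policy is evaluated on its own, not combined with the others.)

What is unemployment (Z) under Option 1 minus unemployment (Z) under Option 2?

-220

Option 1 (R + 28, F + 38):
  R = 102 + 28 = 130
  F = 107 + 38 = 145
  Z = 37 − 4·130 − 4·145 = -1063
Option 2 (F + 29, R − 18):
  R = 102 − 18 = 84
  F = 107 + 29 = 136
  Z = 37 − 4·84 − 4·136 = -843
Z: -1063 − (-843) = -220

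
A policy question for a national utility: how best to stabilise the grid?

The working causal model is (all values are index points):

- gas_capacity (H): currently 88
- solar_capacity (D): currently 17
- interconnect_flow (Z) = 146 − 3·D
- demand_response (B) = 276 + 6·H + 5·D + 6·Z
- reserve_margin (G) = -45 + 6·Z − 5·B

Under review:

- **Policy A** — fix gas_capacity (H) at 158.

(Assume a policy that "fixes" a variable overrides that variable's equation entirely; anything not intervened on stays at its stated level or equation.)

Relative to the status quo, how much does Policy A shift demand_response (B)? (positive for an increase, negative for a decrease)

420

Baseline:
  H = 88
  D = 17
  Z = 146 − 3·17 = 95
  B = 276 + 6·88 + 5·17 + 6·95 = 1459
Policy A (H := 158):
  H = 158
  D = 17
  Z = 146 − 3·17 = 95
  B = 276 + 6·158 + 5·17 + 6·95 = 1879
Change in B: 1879 − 1459 = 420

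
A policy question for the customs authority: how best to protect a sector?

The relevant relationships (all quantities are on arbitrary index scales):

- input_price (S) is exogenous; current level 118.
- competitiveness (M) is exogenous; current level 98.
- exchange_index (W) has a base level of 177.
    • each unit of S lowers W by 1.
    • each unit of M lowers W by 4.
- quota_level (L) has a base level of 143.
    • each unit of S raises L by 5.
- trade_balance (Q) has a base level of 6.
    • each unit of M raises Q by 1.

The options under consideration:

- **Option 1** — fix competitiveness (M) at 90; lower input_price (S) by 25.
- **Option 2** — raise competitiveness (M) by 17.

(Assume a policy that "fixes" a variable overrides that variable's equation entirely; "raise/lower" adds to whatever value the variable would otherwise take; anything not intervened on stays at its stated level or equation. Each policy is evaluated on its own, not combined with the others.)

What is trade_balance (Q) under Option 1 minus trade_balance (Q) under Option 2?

-25

Option 1 (M := 90, S − 25):
  M = 90
  Q = 6 + 90 = 96
Option 2 (M + 17):
  M = 98 + 17 = 115
  Q = 6 + 115 = 121
Q: 96 − 121 = -25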